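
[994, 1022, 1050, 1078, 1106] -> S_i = 994 + 28*i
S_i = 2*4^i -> [2, 8, 32, 128, 512]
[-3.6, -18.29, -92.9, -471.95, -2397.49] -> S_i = -3.60*5.08^i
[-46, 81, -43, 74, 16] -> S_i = Random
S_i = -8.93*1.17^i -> [-8.93, -10.45, -12.22, -14.3, -16.73]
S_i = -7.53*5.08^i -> [-7.53, -38.25, -194.32, -987.16, -5014.76]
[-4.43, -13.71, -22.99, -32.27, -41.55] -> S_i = -4.43 + -9.28*i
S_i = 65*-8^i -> [65, -520, 4160, -33280, 266240]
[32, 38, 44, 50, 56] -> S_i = 32 + 6*i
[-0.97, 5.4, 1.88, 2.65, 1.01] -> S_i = Random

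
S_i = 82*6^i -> [82, 492, 2952, 17712, 106272]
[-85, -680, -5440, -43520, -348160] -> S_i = -85*8^i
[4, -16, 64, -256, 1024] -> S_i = 4*-4^i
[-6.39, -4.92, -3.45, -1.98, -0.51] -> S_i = -6.39 + 1.47*i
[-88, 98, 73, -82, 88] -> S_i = Random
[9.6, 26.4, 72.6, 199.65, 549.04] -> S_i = 9.60*2.75^i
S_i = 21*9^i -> [21, 189, 1701, 15309, 137781]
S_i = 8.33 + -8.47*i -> [8.33, -0.14, -8.61, -17.08, -25.55]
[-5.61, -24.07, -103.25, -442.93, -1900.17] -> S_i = -5.61*4.29^i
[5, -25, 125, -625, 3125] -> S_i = 5*-5^i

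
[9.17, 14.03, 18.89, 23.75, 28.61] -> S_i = 9.17 + 4.86*i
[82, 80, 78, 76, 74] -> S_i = 82 + -2*i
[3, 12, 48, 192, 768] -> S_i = 3*4^i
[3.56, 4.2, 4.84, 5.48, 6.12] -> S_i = 3.56 + 0.64*i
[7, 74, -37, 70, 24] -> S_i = Random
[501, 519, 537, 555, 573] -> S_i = 501 + 18*i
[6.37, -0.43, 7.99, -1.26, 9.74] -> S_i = Random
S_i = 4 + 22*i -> [4, 26, 48, 70, 92]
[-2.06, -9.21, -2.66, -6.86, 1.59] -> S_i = Random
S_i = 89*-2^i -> [89, -178, 356, -712, 1424]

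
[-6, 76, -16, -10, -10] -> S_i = Random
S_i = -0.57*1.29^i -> [-0.57, -0.74, -0.95, -1.22, -1.58]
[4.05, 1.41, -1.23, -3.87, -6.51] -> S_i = 4.05 + -2.64*i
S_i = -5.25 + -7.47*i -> [-5.25, -12.72, -20.19, -27.66, -35.13]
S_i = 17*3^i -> [17, 51, 153, 459, 1377]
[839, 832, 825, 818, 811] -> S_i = 839 + -7*i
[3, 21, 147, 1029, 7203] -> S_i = 3*7^i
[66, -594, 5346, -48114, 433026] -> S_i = 66*-9^i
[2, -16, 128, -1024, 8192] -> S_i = 2*-8^i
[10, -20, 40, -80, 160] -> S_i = 10*-2^i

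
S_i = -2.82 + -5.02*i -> [-2.82, -7.84, -12.86, -17.88, -22.9]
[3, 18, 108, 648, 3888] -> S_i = 3*6^i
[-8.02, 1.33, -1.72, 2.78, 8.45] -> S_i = Random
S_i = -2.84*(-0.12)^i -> [-2.84, 0.34, -0.04, 0.0, -0.0]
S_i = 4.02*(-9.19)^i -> [4.02, -36.94, 339.51, -3120.13, 28673.99]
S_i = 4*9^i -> [4, 36, 324, 2916, 26244]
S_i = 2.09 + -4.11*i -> [2.09, -2.02, -6.13, -10.24, -14.35]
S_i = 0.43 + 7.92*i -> [0.43, 8.35, 16.27, 24.19, 32.11]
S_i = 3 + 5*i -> [3, 8, 13, 18, 23]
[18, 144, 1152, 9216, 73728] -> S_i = 18*8^i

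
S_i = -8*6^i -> [-8, -48, -288, -1728, -10368]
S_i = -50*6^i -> [-50, -300, -1800, -10800, -64800]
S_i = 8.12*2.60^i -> [8.12, 21.11, 54.89, 142.72, 371.06]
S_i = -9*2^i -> [-9, -18, -36, -72, -144]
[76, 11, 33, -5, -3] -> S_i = Random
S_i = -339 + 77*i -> [-339, -262, -185, -108, -31]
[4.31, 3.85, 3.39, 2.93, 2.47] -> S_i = 4.31 + -0.46*i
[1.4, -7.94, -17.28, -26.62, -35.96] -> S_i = 1.40 + -9.34*i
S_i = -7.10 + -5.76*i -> [-7.1, -12.86, -18.62, -24.38, -30.14]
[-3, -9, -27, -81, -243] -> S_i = -3*3^i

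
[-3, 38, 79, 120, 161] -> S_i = -3 + 41*i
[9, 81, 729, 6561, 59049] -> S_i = 9*9^i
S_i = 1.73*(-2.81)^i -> [1.73, -4.86, 13.66, -38.39, 107.86]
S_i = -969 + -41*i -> [-969, -1010, -1051, -1092, -1133]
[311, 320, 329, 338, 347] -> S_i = 311 + 9*i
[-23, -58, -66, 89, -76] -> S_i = Random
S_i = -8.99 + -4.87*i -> [-8.99, -13.86, -18.73, -23.6, -28.47]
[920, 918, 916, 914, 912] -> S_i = 920 + -2*i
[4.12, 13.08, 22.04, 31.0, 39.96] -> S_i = 4.12 + 8.96*i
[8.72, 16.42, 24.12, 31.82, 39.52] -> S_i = 8.72 + 7.70*i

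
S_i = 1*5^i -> [1, 5, 25, 125, 625]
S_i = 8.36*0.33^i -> [8.36, 2.76, 0.91, 0.3, 0.1]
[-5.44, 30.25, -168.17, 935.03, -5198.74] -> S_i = -5.44*(-5.56)^i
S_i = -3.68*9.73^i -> [-3.68, -35.81, -348.4, -3389.9, -32983.69]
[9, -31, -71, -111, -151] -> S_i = 9 + -40*i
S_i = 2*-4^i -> [2, -8, 32, -128, 512]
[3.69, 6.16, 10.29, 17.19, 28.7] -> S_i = 3.69*1.67^i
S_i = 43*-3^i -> [43, -129, 387, -1161, 3483]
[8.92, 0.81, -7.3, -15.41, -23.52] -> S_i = 8.92 + -8.11*i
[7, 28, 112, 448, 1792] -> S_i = 7*4^i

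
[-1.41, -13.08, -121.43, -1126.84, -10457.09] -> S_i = -1.41*9.28^i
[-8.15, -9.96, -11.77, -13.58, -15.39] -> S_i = -8.15 + -1.81*i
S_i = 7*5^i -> [7, 35, 175, 875, 4375]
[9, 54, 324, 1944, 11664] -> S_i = 9*6^i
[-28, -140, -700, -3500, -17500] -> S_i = -28*5^i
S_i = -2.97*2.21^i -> [-2.97, -6.56, -14.51, -32.06, -70.85]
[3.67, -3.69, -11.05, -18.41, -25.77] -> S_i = 3.67 + -7.36*i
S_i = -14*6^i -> [-14, -84, -504, -3024, -18144]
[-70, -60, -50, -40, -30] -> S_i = -70 + 10*i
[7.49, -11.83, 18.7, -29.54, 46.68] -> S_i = 7.49*(-1.58)^i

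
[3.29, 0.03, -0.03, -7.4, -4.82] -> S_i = Random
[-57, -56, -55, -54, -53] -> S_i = -57 + 1*i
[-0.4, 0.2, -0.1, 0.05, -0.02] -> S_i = -0.40*(-0.49)^i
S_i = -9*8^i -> [-9, -72, -576, -4608, -36864]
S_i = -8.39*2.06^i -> [-8.39, -17.28, -35.6, -73.34, -151.09]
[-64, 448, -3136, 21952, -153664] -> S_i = -64*-7^i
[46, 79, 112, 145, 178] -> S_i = 46 + 33*i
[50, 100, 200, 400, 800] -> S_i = 50*2^i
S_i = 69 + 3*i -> [69, 72, 75, 78, 81]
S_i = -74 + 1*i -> [-74, -73, -72, -71, -70]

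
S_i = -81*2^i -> [-81, -162, -324, -648, -1296]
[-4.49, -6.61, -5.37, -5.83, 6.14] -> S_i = Random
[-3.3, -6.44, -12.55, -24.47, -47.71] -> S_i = -3.30*1.95^i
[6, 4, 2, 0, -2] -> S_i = 6 + -2*i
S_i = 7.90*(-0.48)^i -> [7.9, -3.79, 1.82, -0.87, 0.42]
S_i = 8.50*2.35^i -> [8.5, 19.98, 46.94, 110.31, 259.23]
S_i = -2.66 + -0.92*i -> [-2.66, -3.58, -4.5, -5.42, -6.34]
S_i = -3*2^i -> [-3, -6, -12, -24, -48]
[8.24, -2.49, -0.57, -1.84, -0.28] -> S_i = Random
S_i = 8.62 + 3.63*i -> [8.62, 12.25, 15.88, 19.51, 23.14]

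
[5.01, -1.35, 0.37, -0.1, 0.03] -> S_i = 5.01*(-0.27)^i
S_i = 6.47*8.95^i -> [6.47, 57.91, 518.26, 4638.46, 41514.18]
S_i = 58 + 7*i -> [58, 65, 72, 79, 86]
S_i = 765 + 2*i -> [765, 767, 769, 771, 773]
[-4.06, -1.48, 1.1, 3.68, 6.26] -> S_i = -4.06 + 2.58*i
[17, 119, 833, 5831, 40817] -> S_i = 17*7^i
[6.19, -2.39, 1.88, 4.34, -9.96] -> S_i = Random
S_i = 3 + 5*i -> [3, 8, 13, 18, 23]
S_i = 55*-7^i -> [55, -385, 2695, -18865, 132055]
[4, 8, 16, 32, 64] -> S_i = 4*2^i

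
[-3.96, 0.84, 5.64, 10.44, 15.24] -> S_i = -3.96 + 4.80*i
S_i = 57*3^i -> [57, 171, 513, 1539, 4617]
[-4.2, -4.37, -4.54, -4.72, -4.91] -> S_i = -4.20*1.04^i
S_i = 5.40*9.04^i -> [5.4, 48.82, 441.3, 3989.32, 36063.47]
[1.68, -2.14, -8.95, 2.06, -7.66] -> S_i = Random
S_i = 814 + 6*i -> [814, 820, 826, 832, 838]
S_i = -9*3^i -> [-9, -27, -81, -243, -729]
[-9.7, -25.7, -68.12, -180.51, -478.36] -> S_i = -9.70*2.65^i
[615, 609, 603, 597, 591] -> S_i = 615 + -6*i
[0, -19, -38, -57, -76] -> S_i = 0 + -19*i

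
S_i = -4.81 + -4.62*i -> [-4.81, -9.43, -14.05, -18.67, -23.29]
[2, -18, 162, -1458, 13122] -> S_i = 2*-9^i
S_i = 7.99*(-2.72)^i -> [7.99, -21.73, 59.11, -160.79, 437.34]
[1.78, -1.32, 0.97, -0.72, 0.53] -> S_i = 1.78*(-0.74)^i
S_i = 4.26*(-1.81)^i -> [4.26, -7.71, 13.96, -25.26, 45.72]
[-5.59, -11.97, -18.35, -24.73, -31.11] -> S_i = -5.59 + -6.38*i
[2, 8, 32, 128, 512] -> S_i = 2*4^i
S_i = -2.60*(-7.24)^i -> [-2.6, 18.82, -136.29, 986.71, -7143.77]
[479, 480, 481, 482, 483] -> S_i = 479 + 1*i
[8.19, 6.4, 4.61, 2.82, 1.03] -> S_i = 8.19 + -1.79*i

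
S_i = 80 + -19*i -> [80, 61, 42, 23, 4]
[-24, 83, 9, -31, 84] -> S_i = Random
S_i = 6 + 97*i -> [6, 103, 200, 297, 394]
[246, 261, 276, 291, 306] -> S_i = 246 + 15*i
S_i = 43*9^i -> [43, 387, 3483, 31347, 282123]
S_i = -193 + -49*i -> [-193, -242, -291, -340, -389]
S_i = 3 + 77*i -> [3, 80, 157, 234, 311]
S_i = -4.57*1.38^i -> [-4.57, -6.31, -8.7, -12.01, -16.57]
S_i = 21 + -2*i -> [21, 19, 17, 15, 13]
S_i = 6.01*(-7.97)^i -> [6.01, -47.9, 381.76, -3042.63, 24249.78]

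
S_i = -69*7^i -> [-69, -483, -3381, -23667, -165669]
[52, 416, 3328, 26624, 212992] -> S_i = 52*8^i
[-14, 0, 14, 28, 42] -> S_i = -14 + 14*i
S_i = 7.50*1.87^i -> [7.5, 14.02, 26.23, 49.04, 91.71]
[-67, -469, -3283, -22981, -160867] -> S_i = -67*7^i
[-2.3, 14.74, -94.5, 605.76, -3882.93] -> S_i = -2.30*(-6.41)^i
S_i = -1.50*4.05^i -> [-1.5, -6.07, -24.6, -99.65, -403.56]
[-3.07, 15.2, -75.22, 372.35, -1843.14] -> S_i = -3.07*(-4.95)^i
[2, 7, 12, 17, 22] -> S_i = 2 + 5*i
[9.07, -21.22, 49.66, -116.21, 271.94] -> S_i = 9.07*(-2.34)^i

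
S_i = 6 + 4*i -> [6, 10, 14, 18, 22]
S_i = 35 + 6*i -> [35, 41, 47, 53, 59]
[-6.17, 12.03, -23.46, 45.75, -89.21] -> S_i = -6.17*(-1.95)^i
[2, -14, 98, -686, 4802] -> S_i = 2*-7^i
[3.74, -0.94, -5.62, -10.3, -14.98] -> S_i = 3.74 + -4.68*i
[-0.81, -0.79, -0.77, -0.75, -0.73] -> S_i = -0.81 + 0.02*i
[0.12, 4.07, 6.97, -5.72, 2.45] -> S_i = Random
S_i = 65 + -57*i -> [65, 8, -49, -106, -163]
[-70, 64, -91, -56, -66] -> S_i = Random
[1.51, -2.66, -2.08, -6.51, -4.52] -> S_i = Random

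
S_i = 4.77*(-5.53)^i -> [4.77, -26.38, 145.87, -806.67, 4460.86]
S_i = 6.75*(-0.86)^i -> [6.75, -5.8, 4.99, -4.29, 3.69]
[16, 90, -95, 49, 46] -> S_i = Random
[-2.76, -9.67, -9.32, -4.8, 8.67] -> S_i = Random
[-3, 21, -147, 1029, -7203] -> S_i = -3*-7^i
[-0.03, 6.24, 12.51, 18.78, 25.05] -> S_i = -0.03 + 6.27*i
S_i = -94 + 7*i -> [-94, -87, -80, -73, -66]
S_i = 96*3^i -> [96, 288, 864, 2592, 7776]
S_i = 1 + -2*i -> [1, -1, -3, -5, -7]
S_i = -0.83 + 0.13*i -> [-0.83, -0.7, -0.57, -0.44, -0.31]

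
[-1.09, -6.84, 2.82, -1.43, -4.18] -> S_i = Random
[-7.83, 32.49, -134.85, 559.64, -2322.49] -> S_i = -7.83*(-4.15)^i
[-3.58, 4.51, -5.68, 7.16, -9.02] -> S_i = -3.58*(-1.26)^i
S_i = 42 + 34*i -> [42, 76, 110, 144, 178]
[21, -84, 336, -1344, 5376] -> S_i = 21*-4^i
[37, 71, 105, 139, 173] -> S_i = 37 + 34*i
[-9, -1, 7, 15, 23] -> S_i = -9 + 8*i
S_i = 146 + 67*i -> [146, 213, 280, 347, 414]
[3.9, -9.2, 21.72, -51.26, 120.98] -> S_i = 3.90*(-2.36)^i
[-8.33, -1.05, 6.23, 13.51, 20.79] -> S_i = -8.33 + 7.28*i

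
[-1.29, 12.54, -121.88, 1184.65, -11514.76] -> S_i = -1.29*(-9.72)^i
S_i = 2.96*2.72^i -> [2.96, 8.05, 21.9, 59.57, 162.02]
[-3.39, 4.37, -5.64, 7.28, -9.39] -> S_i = -3.39*(-1.29)^i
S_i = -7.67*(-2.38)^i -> [-7.67, 18.25, -43.45, 103.4, -246.1]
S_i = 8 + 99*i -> [8, 107, 206, 305, 404]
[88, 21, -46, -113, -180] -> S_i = 88 + -67*i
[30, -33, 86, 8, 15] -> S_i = Random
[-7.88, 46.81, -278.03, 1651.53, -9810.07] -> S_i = -7.88*(-5.94)^i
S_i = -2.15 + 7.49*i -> [-2.15, 5.34, 12.83, 20.32, 27.81]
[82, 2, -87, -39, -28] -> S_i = Random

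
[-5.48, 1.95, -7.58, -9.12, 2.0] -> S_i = Random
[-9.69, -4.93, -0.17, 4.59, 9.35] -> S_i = -9.69 + 4.76*i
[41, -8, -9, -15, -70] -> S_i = Random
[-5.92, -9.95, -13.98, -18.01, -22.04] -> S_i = -5.92 + -4.03*i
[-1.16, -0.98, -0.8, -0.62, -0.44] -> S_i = -1.16 + 0.18*i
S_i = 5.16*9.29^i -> [5.16, 47.94, 445.33, 4137.11, 38433.73]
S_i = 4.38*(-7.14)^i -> [4.38, -31.27, 223.29, -1594.3, 11383.27]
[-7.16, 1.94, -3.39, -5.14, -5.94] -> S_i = Random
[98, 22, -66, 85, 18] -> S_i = Random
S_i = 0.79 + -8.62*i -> [0.79, -7.83, -16.45, -25.07, -33.69]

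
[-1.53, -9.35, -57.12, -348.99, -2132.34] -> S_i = -1.53*6.11^i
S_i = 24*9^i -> [24, 216, 1944, 17496, 157464]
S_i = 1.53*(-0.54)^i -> [1.53, -0.83, 0.45, -0.24, 0.13]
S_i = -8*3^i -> [-8, -24, -72, -216, -648]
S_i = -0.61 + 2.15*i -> [-0.61, 1.54, 3.69, 5.84, 7.99]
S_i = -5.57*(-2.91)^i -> [-5.57, 16.21, -47.17, 137.26, -399.42]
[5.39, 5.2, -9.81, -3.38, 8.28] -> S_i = Random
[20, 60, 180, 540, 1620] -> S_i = 20*3^i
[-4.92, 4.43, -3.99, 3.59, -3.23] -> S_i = -4.92*(-0.90)^i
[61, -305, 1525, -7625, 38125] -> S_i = 61*-5^i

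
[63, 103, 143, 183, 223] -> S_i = 63 + 40*i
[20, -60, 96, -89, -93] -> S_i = Random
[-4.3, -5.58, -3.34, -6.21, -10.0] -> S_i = Random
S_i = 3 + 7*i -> [3, 10, 17, 24, 31]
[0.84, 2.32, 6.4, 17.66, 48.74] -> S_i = 0.84*2.76^i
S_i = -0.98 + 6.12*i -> [-0.98, 5.14, 11.26, 17.38, 23.5]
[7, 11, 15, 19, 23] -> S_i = 7 + 4*i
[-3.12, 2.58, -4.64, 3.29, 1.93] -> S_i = Random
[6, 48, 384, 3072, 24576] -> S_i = 6*8^i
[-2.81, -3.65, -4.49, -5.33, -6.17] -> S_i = -2.81 + -0.84*i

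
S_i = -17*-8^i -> [-17, 136, -1088, 8704, -69632]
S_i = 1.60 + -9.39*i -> [1.6, -7.79, -17.18, -26.57, -35.96]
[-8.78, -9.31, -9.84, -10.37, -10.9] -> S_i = -8.78 + -0.53*i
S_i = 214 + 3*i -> [214, 217, 220, 223, 226]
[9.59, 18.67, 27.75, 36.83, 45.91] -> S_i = 9.59 + 9.08*i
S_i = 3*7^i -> [3, 21, 147, 1029, 7203]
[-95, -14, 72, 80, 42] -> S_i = Random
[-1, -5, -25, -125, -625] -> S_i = -1*5^i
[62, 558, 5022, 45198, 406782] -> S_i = 62*9^i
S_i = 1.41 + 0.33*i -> [1.41, 1.74, 2.07, 2.4, 2.73]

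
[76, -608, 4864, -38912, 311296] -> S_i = 76*-8^i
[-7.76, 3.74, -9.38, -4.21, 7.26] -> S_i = Random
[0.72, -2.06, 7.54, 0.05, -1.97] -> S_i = Random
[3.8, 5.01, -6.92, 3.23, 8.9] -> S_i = Random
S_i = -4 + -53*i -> [-4, -57, -110, -163, -216]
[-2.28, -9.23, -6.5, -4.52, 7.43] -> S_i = Random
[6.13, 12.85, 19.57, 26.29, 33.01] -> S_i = 6.13 + 6.72*i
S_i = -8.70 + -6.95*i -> [-8.7, -15.65, -22.6, -29.55, -36.5]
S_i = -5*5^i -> [-5, -25, -125, -625, -3125]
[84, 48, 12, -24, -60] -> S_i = 84 + -36*i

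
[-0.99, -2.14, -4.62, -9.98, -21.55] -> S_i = -0.99*2.16^i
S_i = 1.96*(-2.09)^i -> [1.96, -4.1, 8.56, -17.89, 37.4]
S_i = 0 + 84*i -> [0, 84, 168, 252, 336]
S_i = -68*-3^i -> [-68, 204, -612, 1836, -5508]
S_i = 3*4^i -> [3, 12, 48, 192, 768]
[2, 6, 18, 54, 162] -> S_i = 2*3^i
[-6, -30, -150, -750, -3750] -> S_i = -6*5^i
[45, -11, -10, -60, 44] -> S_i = Random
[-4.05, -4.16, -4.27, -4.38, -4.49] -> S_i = -4.05 + -0.11*i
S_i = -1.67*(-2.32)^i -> [-1.67, 3.87, -8.99, 20.85, -48.38]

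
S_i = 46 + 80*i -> [46, 126, 206, 286, 366]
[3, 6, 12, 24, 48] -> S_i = 3*2^i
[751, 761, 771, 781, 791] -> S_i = 751 + 10*i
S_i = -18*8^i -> [-18, -144, -1152, -9216, -73728]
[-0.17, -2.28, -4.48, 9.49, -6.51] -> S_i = Random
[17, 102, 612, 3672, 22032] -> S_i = 17*6^i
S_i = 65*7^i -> [65, 455, 3185, 22295, 156065]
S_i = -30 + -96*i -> [-30, -126, -222, -318, -414]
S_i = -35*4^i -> [-35, -140, -560, -2240, -8960]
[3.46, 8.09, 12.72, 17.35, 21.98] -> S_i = 3.46 + 4.63*i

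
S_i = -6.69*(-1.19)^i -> [-6.69, 7.96, -9.47, 11.27, -13.42]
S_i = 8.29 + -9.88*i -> [8.29, -1.59, -11.47, -21.35, -31.23]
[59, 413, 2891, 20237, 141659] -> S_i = 59*7^i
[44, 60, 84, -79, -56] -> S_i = Random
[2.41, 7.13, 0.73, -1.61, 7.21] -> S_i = Random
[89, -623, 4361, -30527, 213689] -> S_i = 89*-7^i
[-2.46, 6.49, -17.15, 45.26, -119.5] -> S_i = -2.46*(-2.64)^i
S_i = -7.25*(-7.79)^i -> [-7.25, 56.48, -439.96, 3427.29, -26698.56]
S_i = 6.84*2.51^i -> [6.84, 17.17, 43.09, 108.16, 271.49]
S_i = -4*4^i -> [-4, -16, -64, -256, -1024]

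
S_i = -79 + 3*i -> [-79, -76, -73, -70, -67]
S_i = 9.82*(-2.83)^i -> [9.82, -27.79, 78.65, -222.57, 629.88]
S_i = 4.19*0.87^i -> [4.19, 3.65, 3.17, 2.76, 2.4]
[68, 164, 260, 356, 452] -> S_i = 68 + 96*i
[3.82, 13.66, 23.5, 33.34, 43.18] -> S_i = 3.82 + 9.84*i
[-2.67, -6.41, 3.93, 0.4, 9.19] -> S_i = Random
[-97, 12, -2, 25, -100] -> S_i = Random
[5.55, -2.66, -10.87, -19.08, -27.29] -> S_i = 5.55 + -8.21*i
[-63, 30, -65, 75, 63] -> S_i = Random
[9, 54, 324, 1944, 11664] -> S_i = 9*6^i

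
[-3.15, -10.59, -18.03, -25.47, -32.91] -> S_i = -3.15 + -7.44*i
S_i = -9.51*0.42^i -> [-9.51, -3.99, -1.68, -0.7, -0.3]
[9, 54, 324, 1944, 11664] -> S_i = 9*6^i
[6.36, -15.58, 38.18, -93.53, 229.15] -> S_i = 6.36*(-2.45)^i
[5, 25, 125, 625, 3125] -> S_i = 5*5^i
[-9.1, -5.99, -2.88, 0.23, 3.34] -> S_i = -9.10 + 3.11*i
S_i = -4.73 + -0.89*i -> [-4.73, -5.62, -6.51, -7.4, -8.29]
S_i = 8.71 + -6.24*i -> [8.71, 2.47, -3.77, -10.01, -16.25]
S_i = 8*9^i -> [8, 72, 648, 5832, 52488]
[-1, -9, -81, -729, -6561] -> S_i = -1*9^i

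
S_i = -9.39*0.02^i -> [-9.39, -0.19, -0.0, -0.0, -0.0]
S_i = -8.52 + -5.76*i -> [-8.52, -14.28, -20.04, -25.8, -31.56]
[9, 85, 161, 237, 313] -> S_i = 9 + 76*i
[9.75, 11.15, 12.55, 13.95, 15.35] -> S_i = 9.75 + 1.40*i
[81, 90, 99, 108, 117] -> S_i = 81 + 9*i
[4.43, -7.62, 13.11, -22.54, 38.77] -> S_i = 4.43*(-1.72)^i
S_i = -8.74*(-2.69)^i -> [-8.74, 23.51, -63.24, 170.13, -457.64]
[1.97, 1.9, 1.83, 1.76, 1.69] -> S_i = 1.97 + -0.07*i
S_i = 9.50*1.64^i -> [9.5, 15.58, 25.55, 41.9, 68.72]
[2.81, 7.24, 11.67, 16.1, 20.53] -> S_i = 2.81 + 4.43*i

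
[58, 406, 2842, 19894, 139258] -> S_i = 58*7^i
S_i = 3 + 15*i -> [3, 18, 33, 48, 63]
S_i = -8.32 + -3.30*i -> [-8.32, -11.62, -14.92, -18.22, -21.52]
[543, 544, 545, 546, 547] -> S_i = 543 + 1*i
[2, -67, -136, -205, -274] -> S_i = 2 + -69*i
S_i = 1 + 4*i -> [1, 5, 9, 13, 17]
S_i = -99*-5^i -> [-99, 495, -2475, 12375, -61875]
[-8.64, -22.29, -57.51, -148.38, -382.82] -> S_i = -8.64*2.58^i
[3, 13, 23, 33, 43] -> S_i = 3 + 10*i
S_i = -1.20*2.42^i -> [-1.2, -2.9, -7.03, -17.01, -41.16]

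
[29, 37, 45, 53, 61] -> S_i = 29 + 8*i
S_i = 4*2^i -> [4, 8, 16, 32, 64]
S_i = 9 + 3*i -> [9, 12, 15, 18, 21]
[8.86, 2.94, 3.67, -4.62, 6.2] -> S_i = Random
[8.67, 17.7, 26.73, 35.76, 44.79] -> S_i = 8.67 + 9.03*i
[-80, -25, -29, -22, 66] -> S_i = Random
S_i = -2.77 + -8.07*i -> [-2.77, -10.84, -18.91, -26.98, -35.05]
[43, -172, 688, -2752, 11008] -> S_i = 43*-4^i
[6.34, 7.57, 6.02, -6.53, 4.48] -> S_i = Random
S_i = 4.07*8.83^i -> [4.07, 35.94, 317.33, 2802.05, 24742.14]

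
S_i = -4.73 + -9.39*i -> [-4.73, -14.12, -23.51, -32.9, -42.29]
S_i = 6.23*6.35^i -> [6.23, 39.56, 251.21, 1595.18, 10129.38]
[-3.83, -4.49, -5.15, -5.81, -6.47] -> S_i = -3.83 + -0.66*i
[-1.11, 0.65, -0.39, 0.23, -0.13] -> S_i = -1.11*(-0.59)^i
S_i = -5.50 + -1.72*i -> [-5.5, -7.22, -8.94, -10.66, -12.38]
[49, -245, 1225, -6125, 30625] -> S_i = 49*-5^i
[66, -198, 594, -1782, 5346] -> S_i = 66*-3^i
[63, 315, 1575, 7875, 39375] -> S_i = 63*5^i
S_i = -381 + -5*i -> [-381, -386, -391, -396, -401]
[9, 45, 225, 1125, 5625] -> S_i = 9*5^i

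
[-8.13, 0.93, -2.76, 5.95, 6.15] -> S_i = Random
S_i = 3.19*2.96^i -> [3.19, 9.44, 27.95, 82.73, 244.88]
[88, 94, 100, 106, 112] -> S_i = 88 + 6*i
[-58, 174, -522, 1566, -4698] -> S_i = -58*-3^i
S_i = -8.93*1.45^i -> [-8.93, -12.95, -18.78, -27.22, -39.48]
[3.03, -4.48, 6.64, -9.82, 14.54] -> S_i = 3.03*(-1.48)^i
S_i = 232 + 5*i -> [232, 237, 242, 247, 252]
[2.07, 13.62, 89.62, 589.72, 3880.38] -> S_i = 2.07*6.58^i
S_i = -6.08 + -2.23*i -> [-6.08, -8.31, -10.54, -12.77, -15.0]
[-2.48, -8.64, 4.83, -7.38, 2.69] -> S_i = Random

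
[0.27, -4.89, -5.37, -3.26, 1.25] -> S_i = Random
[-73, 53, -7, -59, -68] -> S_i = Random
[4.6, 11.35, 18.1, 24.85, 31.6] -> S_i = 4.60 + 6.75*i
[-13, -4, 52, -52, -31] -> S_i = Random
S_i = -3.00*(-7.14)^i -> [-3.0, 21.42, -152.94, 1091.98, -7796.76]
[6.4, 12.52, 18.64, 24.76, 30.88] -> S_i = 6.40 + 6.12*i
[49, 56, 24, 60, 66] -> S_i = Random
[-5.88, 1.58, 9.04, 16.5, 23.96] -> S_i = -5.88 + 7.46*i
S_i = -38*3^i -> [-38, -114, -342, -1026, -3078]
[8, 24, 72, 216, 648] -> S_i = 8*3^i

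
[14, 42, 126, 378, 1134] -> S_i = 14*3^i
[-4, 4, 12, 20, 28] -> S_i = -4 + 8*i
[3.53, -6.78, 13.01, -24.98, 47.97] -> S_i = 3.53*(-1.92)^i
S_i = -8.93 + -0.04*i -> [-8.93, -8.97, -9.01, -9.05, -9.09]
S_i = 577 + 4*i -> [577, 581, 585, 589, 593]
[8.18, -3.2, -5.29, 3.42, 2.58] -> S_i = Random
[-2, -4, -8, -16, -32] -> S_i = -2*2^i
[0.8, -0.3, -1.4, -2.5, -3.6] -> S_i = 0.80 + -1.10*i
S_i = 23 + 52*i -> [23, 75, 127, 179, 231]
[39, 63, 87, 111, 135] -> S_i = 39 + 24*i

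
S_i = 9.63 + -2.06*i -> [9.63, 7.57, 5.51, 3.45, 1.39]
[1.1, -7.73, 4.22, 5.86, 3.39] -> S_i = Random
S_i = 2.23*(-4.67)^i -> [2.23, -10.41, 48.63, -227.12, 1060.65]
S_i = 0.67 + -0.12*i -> [0.67, 0.55, 0.43, 0.31, 0.19]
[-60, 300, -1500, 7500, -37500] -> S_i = -60*-5^i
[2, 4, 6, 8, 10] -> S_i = 2 + 2*i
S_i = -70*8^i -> [-70, -560, -4480, -35840, -286720]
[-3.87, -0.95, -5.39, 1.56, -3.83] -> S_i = Random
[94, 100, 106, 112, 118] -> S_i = 94 + 6*i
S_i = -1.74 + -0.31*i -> [-1.74, -2.05, -2.36, -2.67, -2.98]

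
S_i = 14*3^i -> [14, 42, 126, 378, 1134]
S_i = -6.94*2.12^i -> [-6.94, -14.71, -31.19, -66.13, -140.19]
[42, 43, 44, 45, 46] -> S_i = 42 + 1*i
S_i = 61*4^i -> [61, 244, 976, 3904, 15616]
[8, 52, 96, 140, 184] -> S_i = 8 + 44*i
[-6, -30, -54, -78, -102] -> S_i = -6 + -24*i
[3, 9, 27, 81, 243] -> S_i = 3*3^i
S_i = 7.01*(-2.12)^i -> [7.01, -14.86, 31.51, -66.79, 141.6]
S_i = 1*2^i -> [1, 2, 4, 8, 16]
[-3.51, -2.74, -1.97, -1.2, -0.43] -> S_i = -3.51 + 0.77*i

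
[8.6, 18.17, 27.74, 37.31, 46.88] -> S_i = 8.60 + 9.57*i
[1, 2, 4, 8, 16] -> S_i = 1*2^i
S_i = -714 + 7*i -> [-714, -707, -700, -693, -686]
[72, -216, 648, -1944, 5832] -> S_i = 72*-3^i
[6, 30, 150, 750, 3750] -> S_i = 6*5^i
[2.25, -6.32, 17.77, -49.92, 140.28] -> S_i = 2.25*(-2.81)^i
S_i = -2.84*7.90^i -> [-2.84, -22.44, -177.24, -1400.23, -11061.82]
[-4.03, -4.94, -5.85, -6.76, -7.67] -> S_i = -4.03 + -0.91*i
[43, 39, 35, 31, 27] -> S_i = 43 + -4*i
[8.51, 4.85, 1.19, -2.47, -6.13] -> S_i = 8.51 + -3.66*i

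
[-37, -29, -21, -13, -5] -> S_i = -37 + 8*i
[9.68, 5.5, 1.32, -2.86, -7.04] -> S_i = 9.68 + -4.18*i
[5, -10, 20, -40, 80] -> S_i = 5*-2^i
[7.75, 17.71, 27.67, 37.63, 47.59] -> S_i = 7.75 + 9.96*i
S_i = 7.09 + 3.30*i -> [7.09, 10.39, 13.69, 16.99, 20.29]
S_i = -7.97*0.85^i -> [-7.97, -6.77, -5.76, -4.89, -4.16]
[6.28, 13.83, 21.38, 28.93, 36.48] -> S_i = 6.28 + 7.55*i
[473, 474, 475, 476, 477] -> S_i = 473 + 1*i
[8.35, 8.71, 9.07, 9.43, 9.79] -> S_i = 8.35 + 0.36*i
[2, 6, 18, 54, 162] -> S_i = 2*3^i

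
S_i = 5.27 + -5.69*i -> [5.27, -0.42, -6.11, -11.8, -17.49]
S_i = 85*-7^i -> [85, -595, 4165, -29155, 204085]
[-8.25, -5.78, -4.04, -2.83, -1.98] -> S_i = -8.25*0.70^i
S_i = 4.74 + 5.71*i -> [4.74, 10.45, 16.16, 21.87, 27.58]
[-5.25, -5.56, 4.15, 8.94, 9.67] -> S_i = Random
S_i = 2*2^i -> [2, 4, 8, 16, 32]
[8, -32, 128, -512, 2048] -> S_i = 8*-4^i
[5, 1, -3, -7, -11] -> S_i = 5 + -4*i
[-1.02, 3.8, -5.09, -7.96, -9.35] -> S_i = Random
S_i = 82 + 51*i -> [82, 133, 184, 235, 286]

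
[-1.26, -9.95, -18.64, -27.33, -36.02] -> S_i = -1.26 + -8.69*i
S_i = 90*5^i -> [90, 450, 2250, 11250, 56250]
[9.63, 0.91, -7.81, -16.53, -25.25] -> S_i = 9.63 + -8.72*i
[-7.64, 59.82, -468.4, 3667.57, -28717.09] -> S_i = -7.64*(-7.83)^i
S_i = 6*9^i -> [6, 54, 486, 4374, 39366]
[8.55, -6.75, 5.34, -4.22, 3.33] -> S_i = 8.55*(-0.79)^i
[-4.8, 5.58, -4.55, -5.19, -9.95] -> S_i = Random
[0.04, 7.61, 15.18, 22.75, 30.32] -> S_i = 0.04 + 7.57*i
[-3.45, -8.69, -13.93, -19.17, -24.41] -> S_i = -3.45 + -5.24*i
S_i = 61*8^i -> [61, 488, 3904, 31232, 249856]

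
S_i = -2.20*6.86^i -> [-2.2, -15.09, -103.53, -710.22, -4872.13]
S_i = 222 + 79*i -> [222, 301, 380, 459, 538]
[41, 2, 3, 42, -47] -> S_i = Random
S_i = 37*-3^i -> [37, -111, 333, -999, 2997]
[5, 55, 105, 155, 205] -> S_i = 5 + 50*i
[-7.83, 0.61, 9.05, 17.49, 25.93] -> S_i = -7.83 + 8.44*i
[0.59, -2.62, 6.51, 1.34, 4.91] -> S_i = Random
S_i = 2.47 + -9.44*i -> [2.47, -6.97, -16.41, -25.85, -35.29]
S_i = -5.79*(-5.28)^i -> [-5.79, 30.57, -161.42, 852.28, -4500.02]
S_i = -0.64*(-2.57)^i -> [-0.64, 1.64, -4.23, 10.86, -27.92]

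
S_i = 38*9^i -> [38, 342, 3078, 27702, 249318]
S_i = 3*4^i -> [3, 12, 48, 192, 768]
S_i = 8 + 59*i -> [8, 67, 126, 185, 244]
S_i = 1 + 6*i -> [1, 7, 13, 19, 25]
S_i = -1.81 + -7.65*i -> [-1.81, -9.46, -17.11, -24.76, -32.41]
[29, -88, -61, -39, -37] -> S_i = Random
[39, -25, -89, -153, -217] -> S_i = 39 + -64*i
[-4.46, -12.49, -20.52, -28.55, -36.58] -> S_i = -4.46 + -8.03*i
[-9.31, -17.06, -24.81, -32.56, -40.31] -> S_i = -9.31 + -7.75*i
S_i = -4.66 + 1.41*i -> [-4.66, -3.25, -1.84, -0.43, 0.98]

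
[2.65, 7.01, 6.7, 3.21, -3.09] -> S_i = Random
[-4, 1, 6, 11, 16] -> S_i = -4 + 5*i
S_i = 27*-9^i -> [27, -243, 2187, -19683, 177147]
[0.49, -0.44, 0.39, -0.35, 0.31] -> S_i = 0.49*(-0.89)^i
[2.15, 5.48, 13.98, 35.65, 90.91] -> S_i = 2.15*2.55^i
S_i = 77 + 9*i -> [77, 86, 95, 104, 113]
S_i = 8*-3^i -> [8, -24, 72, -216, 648]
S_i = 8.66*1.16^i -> [8.66, 10.05, 11.65, 13.52, 15.68]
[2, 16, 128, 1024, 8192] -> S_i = 2*8^i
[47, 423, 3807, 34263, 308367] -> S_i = 47*9^i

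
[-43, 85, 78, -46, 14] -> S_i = Random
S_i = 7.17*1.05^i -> [7.17, 7.53, 7.9, 8.3, 8.72]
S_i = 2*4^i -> [2, 8, 32, 128, 512]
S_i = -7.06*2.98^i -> [-7.06, -21.04, -62.7, -186.83, -556.76]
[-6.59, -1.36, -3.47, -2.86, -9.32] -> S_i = Random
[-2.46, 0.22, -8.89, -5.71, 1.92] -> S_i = Random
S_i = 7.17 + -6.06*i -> [7.17, 1.11, -4.95, -11.01, -17.07]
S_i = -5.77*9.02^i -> [-5.77, -52.05, -469.45, -4234.43, -38194.6]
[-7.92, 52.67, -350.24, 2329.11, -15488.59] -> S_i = -7.92*(-6.65)^i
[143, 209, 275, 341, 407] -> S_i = 143 + 66*i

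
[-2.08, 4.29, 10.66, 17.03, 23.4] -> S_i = -2.08 + 6.37*i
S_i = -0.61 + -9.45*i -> [-0.61, -10.06, -19.51, -28.96, -38.41]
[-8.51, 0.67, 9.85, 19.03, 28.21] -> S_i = -8.51 + 9.18*i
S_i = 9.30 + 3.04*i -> [9.3, 12.34, 15.38, 18.42, 21.46]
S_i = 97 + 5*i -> [97, 102, 107, 112, 117]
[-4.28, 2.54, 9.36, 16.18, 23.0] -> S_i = -4.28 + 6.82*i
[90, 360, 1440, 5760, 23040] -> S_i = 90*4^i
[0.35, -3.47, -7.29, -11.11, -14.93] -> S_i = 0.35 + -3.82*i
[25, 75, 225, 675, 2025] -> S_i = 25*3^i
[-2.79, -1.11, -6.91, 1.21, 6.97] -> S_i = Random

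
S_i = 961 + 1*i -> [961, 962, 963, 964, 965]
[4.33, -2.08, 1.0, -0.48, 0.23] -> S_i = 4.33*(-0.48)^i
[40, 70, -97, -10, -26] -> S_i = Random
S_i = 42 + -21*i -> [42, 21, 0, -21, -42]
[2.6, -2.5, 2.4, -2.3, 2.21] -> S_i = 2.60*(-0.96)^i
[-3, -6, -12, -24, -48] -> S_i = -3*2^i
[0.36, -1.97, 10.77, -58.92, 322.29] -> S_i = 0.36*(-5.47)^i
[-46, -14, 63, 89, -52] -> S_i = Random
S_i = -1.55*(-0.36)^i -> [-1.55, 0.56, -0.2, 0.07, -0.03]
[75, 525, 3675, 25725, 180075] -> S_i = 75*7^i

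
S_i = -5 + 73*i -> [-5, 68, 141, 214, 287]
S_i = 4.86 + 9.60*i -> [4.86, 14.46, 24.06, 33.66, 43.26]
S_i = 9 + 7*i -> [9, 16, 23, 30, 37]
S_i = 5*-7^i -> [5, -35, 245, -1715, 12005]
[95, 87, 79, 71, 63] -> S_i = 95 + -8*i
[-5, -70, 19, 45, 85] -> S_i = Random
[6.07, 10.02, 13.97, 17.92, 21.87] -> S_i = 6.07 + 3.95*i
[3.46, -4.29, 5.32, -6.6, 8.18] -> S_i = 3.46*(-1.24)^i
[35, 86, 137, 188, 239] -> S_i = 35 + 51*i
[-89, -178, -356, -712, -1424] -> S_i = -89*2^i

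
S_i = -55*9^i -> [-55, -495, -4455, -40095, -360855]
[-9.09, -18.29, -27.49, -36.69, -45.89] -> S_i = -9.09 + -9.20*i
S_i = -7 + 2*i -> [-7, -5, -3, -1, 1]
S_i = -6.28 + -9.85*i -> [-6.28, -16.13, -25.98, -35.83, -45.68]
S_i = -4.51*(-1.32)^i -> [-4.51, 5.95, -7.86, 10.37, -13.69]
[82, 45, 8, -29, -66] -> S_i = 82 + -37*i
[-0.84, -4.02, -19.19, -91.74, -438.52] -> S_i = -0.84*4.78^i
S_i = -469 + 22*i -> [-469, -447, -425, -403, -381]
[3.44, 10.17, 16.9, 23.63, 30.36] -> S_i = 3.44 + 6.73*i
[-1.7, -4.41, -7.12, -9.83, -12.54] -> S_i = -1.70 + -2.71*i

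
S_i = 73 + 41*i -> [73, 114, 155, 196, 237]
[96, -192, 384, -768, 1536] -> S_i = 96*-2^i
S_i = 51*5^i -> [51, 255, 1275, 6375, 31875]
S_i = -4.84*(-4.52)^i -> [-4.84, 21.88, -98.88, 446.95, -2020.22]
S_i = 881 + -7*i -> [881, 874, 867, 860, 853]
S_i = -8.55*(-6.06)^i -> [-8.55, 51.81, -313.99, 1902.76, -11530.72]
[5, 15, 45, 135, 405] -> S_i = 5*3^i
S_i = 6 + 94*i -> [6, 100, 194, 288, 382]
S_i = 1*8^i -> [1, 8, 64, 512, 4096]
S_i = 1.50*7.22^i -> [1.5, 10.83, 78.19, 564.55, 4076.06]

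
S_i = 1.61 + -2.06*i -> [1.61, -0.45, -2.51, -4.57, -6.63]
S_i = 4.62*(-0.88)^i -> [4.62, -4.07, 3.58, -3.15, 2.77]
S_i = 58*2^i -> [58, 116, 232, 464, 928]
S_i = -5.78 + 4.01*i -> [-5.78, -1.77, 2.24, 6.25, 10.26]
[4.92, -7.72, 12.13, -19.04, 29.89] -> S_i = 4.92*(-1.57)^i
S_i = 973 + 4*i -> [973, 977, 981, 985, 989]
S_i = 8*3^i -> [8, 24, 72, 216, 648]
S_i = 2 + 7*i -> [2, 9, 16, 23, 30]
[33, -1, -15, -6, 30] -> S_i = Random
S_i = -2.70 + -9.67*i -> [-2.7, -12.37, -22.04, -31.71, -41.38]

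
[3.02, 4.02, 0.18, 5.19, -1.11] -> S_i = Random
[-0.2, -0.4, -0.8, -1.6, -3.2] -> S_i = -0.20*2.00^i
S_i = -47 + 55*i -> [-47, 8, 63, 118, 173]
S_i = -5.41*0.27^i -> [-5.41, -1.46, -0.39, -0.11, -0.03]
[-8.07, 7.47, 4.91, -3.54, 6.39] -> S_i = Random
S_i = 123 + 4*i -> [123, 127, 131, 135, 139]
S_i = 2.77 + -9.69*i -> [2.77, -6.92, -16.61, -26.3, -35.99]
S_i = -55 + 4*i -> [-55, -51, -47, -43, -39]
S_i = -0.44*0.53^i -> [-0.44, -0.23, -0.12, -0.07, -0.03]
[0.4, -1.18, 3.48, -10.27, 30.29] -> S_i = 0.40*(-2.95)^i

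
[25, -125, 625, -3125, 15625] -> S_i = 25*-5^i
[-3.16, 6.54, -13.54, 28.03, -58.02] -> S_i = -3.16*(-2.07)^i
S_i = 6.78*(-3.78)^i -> [6.78, -25.63, 96.88, -366.19, 1384.19]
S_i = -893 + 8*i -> [-893, -885, -877, -869, -861]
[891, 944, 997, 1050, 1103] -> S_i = 891 + 53*i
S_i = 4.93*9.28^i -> [4.93, 45.75, 424.56, 3939.95, 36562.75]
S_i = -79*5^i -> [-79, -395, -1975, -9875, -49375]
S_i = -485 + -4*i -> [-485, -489, -493, -497, -501]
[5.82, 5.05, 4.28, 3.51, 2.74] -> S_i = 5.82 + -0.77*i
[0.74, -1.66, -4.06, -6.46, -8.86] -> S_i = 0.74 + -2.40*i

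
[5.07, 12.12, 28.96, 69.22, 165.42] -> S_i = 5.07*2.39^i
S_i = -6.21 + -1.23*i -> [-6.21, -7.44, -8.67, -9.9, -11.13]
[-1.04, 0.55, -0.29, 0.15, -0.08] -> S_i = -1.04*(-0.53)^i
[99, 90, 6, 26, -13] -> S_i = Random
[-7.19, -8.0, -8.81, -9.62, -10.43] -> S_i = -7.19 + -0.81*i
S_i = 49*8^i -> [49, 392, 3136, 25088, 200704]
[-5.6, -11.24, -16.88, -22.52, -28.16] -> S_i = -5.60 + -5.64*i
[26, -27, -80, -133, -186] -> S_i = 26 + -53*i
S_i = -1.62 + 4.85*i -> [-1.62, 3.23, 8.08, 12.93, 17.78]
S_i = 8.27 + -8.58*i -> [8.27, -0.31, -8.89, -17.47, -26.05]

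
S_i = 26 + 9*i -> [26, 35, 44, 53, 62]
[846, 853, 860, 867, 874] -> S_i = 846 + 7*i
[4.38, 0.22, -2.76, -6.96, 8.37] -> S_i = Random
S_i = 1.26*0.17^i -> [1.26, 0.21, 0.04, 0.01, 0.0]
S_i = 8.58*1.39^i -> [8.58, 11.93, 16.58, 23.04, 32.03]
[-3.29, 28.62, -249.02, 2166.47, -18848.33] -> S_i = -3.29*(-8.70)^i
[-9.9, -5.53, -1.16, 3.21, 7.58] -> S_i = -9.90 + 4.37*i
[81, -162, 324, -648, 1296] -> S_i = 81*-2^i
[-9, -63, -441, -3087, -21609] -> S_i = -9*7^i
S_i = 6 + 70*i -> [6, 76, 146, 216, 286]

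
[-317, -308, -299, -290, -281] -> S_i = -317 + 9*i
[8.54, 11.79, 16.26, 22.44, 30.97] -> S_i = 8.54*1.38^i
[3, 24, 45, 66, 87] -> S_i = 3 + 21*i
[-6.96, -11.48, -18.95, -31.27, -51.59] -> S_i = -6.96*1.65^i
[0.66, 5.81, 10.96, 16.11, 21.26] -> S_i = 0.66 + 5.15*i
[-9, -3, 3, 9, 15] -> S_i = -9 + 6*i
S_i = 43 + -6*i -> [43, 37, 31, 25, 19]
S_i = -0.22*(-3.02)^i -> [-0.22, 0.66, -2.01, 6.06, -18.3]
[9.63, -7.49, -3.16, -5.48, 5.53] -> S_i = Random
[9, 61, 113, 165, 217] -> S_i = 9 + 52*i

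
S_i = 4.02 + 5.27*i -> [4.02, 9.29, 14.56, 19.83, 25.1]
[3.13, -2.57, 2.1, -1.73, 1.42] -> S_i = 3.13*(-0.82)^i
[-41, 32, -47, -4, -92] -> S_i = Random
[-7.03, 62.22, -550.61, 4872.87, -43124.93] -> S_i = -7.03*(-8.85)^i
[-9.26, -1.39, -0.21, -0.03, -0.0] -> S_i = -9.26*0.15^i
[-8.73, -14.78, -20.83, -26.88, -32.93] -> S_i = -8.73 + -6.05*i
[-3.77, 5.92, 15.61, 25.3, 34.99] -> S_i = -3.77 + 9.69*i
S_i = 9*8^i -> [9, 72, 576, 4608, 36864]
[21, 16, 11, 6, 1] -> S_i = 21 + -5*i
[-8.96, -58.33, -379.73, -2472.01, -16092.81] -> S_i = -8.96*6.51^i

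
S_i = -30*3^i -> [-30, -90, -270, -810, -2430]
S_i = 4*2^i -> [4, 8, 16, 32, 64]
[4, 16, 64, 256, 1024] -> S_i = 4*4^i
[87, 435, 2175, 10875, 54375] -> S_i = 87*5^i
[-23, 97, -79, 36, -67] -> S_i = Random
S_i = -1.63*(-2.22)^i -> [-1.63, 3.62, -8.03, 17.83, -39.59]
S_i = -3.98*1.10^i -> [-3.98, -4.38, -4.82, -5.3, -5.83]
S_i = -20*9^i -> [-20, -180, -1620, -14580, -131220]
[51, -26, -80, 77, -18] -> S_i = Random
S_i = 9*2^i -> [9, 18, 36, 72, 144]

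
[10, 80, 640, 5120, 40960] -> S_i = 10*8^i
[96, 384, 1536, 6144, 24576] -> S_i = 96*4^i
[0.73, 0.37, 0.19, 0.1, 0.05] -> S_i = 0.73*0.51^i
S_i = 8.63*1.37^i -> [8.63, 11.82, 16.2, 22.19, 30.4]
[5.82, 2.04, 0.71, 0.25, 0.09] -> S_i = 5.82*0.35^i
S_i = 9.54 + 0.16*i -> [9.54, 9.7, 9.86, 10.02, 10.18]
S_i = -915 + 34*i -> [-915, -881, -847, -813, -779]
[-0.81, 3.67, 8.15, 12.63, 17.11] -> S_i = -0.81 + 4.48*i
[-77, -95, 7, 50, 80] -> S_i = Random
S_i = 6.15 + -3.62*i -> [6.15, 2.53, -1.09, -4.71, -8.33]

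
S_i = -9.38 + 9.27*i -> [-9.38, -0.11, 9.16, 18.43, 27.7]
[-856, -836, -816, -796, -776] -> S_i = -856 + 20*i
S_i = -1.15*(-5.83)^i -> [-1.15, 6.7, -39.09, 227.88, -1328.53]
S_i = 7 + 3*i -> [7, 10, 13, 16, 19]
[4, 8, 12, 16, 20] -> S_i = 4 + 4*i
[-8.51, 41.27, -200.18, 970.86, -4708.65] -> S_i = -8.51*(-4.85)^i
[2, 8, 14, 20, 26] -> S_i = 2 + 6*i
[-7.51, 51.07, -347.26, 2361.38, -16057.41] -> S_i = -7.51*(-6.80)^i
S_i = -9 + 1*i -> [-9, -8, -7, -6, -5]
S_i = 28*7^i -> [28, 196, 1372, 9604, 67228]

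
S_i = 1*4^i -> [1, 4, 16, 64, 256]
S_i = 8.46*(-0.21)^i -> [8.46, -1.78, 0.37, -0.08, 0.02]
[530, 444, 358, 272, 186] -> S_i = 530 + -86*i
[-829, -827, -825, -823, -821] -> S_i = -829 + 2*i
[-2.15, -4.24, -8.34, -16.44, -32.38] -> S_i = -2.15*1.97^i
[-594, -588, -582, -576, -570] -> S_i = -594 + 6*i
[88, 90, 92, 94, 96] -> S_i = 88 + 2*i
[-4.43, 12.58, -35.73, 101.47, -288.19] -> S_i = -4.43*(-2.84)^i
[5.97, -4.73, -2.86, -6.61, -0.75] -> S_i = Random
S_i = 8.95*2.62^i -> [8.95, 23.45, 61.44, 160.96, 421.72]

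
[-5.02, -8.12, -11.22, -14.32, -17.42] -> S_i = -5.02 + -3.10*i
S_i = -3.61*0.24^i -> [-3.61, -0.87, -0.21, -0.05, -0.01]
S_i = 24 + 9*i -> [24, 33, 42, 51, 60]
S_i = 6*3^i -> [6, 18, 54, 162, 486]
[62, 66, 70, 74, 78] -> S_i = 62 + 4*i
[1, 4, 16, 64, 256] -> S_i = 1*4^i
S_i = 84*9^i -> [84, 756, 6804, 61236, 551124]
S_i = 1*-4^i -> [1, -4, 16, -64, 256]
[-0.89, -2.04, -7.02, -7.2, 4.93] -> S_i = Random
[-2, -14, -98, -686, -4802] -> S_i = -2*7^i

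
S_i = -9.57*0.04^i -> [-9.57, -0.38, -0.02, -0.0, -0.0]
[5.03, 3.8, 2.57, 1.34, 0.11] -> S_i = 5.03 + -1.23*i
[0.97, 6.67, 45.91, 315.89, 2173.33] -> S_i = 0.97*6.88^i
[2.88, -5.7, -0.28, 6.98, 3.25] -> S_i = Random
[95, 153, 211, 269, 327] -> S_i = 95 + 58*i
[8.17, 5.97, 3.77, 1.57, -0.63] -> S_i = 8.17 + -2.20*i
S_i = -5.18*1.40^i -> [-5.18, -7.25, -10.15, -14.21, -19.9]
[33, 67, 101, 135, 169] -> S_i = 33 + 34*i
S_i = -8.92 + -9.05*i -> [-8.92, -17.97, -27.02, -36.07, -45.12]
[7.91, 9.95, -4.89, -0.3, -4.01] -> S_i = Random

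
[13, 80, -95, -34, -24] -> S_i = Random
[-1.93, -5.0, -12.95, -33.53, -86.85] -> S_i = -1.93*2.59^i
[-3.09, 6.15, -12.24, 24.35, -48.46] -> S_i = -3.09*(-1.99)^i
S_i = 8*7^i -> [8, 56, 392, 2744, 19208]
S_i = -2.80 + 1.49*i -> [-2.8, -1.31, 0.18, 1.67, 3.16]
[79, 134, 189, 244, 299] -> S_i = 79 + 55*i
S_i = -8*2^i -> [-8, -16, -32, -64, -128]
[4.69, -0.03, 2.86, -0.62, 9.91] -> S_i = Random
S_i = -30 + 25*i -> [-30, -5, 20, 45, 70]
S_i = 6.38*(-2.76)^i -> [6.38, -17.61, 48.6, -134.14, 370.22]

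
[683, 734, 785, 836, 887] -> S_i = 683 + 51*i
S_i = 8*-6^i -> [8, -48, 288, -1728, 10368]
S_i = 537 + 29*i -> [537, 566, 595, 624, 653]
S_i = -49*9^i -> [-49, -441, -3969, -35721, -321489]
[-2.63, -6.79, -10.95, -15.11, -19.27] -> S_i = -2.63 + -4.16*i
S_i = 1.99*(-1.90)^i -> [1.99, -3.78, 7.18, -13.65, 25.93]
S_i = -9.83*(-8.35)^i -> [-9.83, 82.08, -685.37, 5722.86, -47785.86]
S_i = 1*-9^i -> [1, -9, 81, -729, 6561]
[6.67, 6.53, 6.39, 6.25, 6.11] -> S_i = 6.67 + -0.14*i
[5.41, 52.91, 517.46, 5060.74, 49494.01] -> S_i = 5.41*9.78^i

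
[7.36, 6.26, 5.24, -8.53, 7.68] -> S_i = Random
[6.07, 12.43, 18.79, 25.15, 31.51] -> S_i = 6.07 + 6.36*i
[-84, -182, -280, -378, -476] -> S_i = -84 + -98*i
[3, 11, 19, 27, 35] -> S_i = 3 + 8*i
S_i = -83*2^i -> [-83, -166, -332, -664, -1328]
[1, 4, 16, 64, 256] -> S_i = 1*4^i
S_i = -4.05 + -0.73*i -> [-4.05, -4.78, -5.51, -6.24, -6.97]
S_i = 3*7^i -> [3, 21, 147, 1029, 7203]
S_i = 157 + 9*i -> [157, 166, 175, 184, 193]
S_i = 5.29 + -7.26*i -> [5.29, -1.97, -9.23, -16.49, -23.75]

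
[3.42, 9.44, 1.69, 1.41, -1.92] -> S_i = Random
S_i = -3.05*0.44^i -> [-3.05, -1.34, -0.59, -0.26, -0.11]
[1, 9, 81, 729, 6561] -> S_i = 1*9^i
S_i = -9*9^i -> [-9, -81, -729, -6561, -59049]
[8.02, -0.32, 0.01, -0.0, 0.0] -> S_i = 8.02*(-0.04)^i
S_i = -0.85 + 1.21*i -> [-0.85, 0.36, 1.57, 2.78, 3.99]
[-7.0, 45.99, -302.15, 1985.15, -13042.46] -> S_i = -7.00*(-6.57)^i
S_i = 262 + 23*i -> [262, 285, 308, 331, 354]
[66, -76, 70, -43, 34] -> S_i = Random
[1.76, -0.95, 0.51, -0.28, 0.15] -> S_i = 1.76*(-0.54)^i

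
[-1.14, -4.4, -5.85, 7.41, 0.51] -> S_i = Random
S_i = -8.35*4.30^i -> [-8.35, -35.9, -154.39, -663.88, -2854.7]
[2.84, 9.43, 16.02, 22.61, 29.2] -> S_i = 2.84 + 6.59*i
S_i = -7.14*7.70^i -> [-7.14, -54.98, -423.33, -3259.65, -25099.27]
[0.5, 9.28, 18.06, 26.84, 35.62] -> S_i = 0.50 + 8.78*i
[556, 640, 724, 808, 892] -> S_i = 556 + 84*i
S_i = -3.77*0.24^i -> [-3.77, -0.9, -0.22, -0.05, -0.01]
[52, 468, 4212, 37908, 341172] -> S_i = 52*9^i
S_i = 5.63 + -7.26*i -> [5.63, -1.63, -8.89, -16.15, -23.41]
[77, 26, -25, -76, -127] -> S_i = 77 + -51*i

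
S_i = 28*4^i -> [28, 112, 448, 1792, 7168]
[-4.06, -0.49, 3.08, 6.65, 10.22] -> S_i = -4.06 + 3.57*i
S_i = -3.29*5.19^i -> [-3.29, -17.08, -88.62, -459.94, -2387.07]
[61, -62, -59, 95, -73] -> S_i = Random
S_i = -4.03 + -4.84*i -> [-4.03, -8.87, -13.71, -18.55, -23.39]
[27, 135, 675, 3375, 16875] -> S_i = 27*5^i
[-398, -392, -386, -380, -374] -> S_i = -398 + 6*i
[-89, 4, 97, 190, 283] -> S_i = -89 + 93*i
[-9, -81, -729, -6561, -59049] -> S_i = -9*9^i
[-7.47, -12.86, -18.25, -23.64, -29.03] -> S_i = -7.47 + -5.39*i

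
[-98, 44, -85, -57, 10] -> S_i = Random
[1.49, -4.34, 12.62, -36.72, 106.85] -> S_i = 1.49*(-2.91)^i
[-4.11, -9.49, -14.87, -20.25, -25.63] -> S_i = -4.11 + -5.38*i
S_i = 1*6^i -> [1, 6, 36, 216, 1296]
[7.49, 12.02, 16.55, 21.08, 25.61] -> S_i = 7.49 + 4.53*i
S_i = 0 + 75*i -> [0, 75, 150, 225, 300]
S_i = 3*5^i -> [3, 15, 75, 375, 1875]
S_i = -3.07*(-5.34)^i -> [-3.07, 16.39, -87.54, 467.48, -2496.34]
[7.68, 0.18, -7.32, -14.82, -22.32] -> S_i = 7.68 + -7.50*i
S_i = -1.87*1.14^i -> [-1.87, -2.13, -2.43, -2.77, -3.16]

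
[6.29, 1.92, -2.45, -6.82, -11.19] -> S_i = 6.29 + -4.37*i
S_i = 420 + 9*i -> [420, 429, 438, 447, 456]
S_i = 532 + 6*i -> [532, 538, 544, 550, 556]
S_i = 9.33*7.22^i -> [9.33, 67.36, 486.36, 3511.5, 25353.06]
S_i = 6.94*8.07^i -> [6.94, 56.01, 451.97, 3647.37, 29434.29]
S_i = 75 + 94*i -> [75, 169, 263, 357, 451]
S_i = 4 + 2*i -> [4, 6, 8, 10, 12]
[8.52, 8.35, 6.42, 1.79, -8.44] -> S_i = Random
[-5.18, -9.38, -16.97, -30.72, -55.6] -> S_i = -5.18*1.81^i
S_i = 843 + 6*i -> [843, 849, 855, 861, 867]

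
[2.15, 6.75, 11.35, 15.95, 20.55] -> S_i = 2.15 + 4.60*i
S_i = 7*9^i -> [7, 63, 567, 5103, 45927]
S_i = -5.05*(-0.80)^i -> [-5.05, 4.04, -3.23, 2.59, -2.07]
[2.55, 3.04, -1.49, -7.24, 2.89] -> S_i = Random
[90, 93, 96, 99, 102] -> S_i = 90 + 3*i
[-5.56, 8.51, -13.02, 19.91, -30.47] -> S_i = -5.56*(-1.53)^i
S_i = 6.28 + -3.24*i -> [6.28, 3.04, -0.2, -3.44, -6.68]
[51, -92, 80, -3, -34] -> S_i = Random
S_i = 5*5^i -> [5, 25, 125, 625, 3125]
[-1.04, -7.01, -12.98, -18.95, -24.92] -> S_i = -1.04 + -5.97*i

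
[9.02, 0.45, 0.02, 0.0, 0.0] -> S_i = 9.02*0.05^i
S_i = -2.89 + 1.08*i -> [-2.89, -1.81, -0.73, 0.35, 1.43]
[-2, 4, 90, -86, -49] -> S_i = Random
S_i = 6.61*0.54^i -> [6.61, 3.57, 1.93, 1.04, 0.56]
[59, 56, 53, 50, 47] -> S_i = 59 + -3*i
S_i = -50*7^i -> [-50, -350, -2450, -17150, -120050]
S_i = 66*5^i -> [66, 330, 1650, 8250, 41250]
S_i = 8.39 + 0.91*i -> [8.39, 9.3, 10.21, 11.12, 12.03]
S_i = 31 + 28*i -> [31, 59, 87, 115, 143]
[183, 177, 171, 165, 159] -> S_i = 183 + -6*i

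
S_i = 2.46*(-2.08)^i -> [2.46, -5.12, 10.64, -22.14, 46.05]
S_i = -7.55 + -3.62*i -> [-7.55, -11.17, -14.79, -18.41, -22.03]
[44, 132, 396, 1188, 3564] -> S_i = 44*3^i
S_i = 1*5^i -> [1, 5, 25, 125, 625]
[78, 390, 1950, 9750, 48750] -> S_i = 78*5^i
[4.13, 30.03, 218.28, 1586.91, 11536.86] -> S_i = 4.13*7.27^i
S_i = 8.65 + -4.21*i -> [8.65, 4.44, 0.23, -3.98, -8.19]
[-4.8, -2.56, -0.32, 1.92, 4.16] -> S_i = -4.80 + 2.24*i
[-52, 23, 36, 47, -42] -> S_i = Random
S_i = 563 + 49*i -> [563, 612, 661, 710, 759]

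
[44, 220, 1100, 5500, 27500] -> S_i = 44*5^i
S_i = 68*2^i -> [68, 136, 272, 544, 1088]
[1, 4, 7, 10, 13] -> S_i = 1 + 3*i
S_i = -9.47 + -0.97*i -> [-9.47, -10.44, -11.41, -12.38, -13.35]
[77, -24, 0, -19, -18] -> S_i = Random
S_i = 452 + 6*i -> [452, 458, 464, 470, 476]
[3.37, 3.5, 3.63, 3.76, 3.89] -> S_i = 3.37 + 0.13*i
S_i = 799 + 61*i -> [799, 860, 921, 982, 1043]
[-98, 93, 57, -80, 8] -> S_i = Random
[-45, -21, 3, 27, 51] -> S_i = -45 + 24*i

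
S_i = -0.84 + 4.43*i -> [-0.84, 3.59, 8.02, 12.45, 16.88]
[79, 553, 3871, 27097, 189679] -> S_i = 79*7^i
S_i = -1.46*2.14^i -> [-1.46, -3.12, -6.69, -14.31, -30.62]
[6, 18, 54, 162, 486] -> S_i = 6*3^i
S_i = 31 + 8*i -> [31, 39, 47, 55, 63]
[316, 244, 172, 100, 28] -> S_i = 316 + -72*i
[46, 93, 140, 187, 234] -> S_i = 46 + 47*i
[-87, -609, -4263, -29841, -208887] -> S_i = -87*7^i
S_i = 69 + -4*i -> [69, 65, 61, 57, 53]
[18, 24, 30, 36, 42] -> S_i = 18 + 6*i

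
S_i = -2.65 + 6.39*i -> [-2.65, 3.74, 10.13, 16.52, 22.91]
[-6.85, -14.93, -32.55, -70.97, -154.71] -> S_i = -6.85*2.18^i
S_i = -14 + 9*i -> [-14, -5, 4, 13, 22]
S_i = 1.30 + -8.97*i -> [1.3, -7.67, -16.64, -25.61, -34.58]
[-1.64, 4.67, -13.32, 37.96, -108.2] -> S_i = -1.64*(-2.85)^i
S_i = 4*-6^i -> [4, -24, 144, -864, 5184]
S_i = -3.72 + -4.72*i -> [-3.72, -8.44, -13.16, -17.88, -22.6]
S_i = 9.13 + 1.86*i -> [9.13, 10.99, 12.85, 14.71, 16.57]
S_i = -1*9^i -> [-1, -9, -81, -729, -6561]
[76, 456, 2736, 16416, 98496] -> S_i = 76*6^i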